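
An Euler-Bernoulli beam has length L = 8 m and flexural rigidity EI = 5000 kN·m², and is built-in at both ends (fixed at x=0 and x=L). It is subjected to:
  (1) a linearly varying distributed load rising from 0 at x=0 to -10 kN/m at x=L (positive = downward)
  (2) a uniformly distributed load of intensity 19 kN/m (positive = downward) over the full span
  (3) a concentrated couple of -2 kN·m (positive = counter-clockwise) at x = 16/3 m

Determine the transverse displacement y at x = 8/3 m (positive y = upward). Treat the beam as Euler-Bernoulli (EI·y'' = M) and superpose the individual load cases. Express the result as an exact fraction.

y(8/3) = -10888/455625 m

Load 1 — triangular load w₀=-10 kN/m (0→w₀ over full span):
  y_1 = -w₀x²(L-x)²(x+2L)/(120LEI) = -(-10)·(8/3)²·(8-(8/3))²·((8/3)+2·8)/(120·8·5000) = 3584/455625 m
Load 2 — uniform load w=19 kN/m over full span:
  y_2 = -wx²(L-x)²/(24EI) = -19·(8/3)²·(8-(8/3))²/(24·5000) = -4864/151875 m
Load 3 — applied couple M₀=-2 kN·m at a=16/3 m (b=L-a=8/3):
  y_3 = (R_Ax³/6 - M_Ax²/2)/EI  [x≤a] with R_A=-1/3, M_A=-2/3 = ((-1/3)·(8/3)³/6 - (-2/3)·(8/3)²/2)/5000 = 8/30375 m
Superposition: y = Σ y_i = -10888/455625 m ≈ -0.023897 m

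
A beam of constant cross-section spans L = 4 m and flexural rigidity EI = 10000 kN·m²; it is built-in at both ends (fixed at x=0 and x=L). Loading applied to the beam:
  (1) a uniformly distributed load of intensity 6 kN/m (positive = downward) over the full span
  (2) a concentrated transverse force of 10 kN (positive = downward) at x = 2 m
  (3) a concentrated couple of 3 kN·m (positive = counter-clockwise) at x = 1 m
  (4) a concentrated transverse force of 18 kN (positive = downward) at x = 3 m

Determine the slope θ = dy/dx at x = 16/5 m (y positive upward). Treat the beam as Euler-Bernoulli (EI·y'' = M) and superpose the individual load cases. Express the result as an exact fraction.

Load 1 — uniform load w=6 kN/m over full span:
  θ_1 = -wx(L-x)(L-2x)/(12EI) = -6·(16/5)·(4-(16/5))·(4-2·(16/5))/(12·10000) = 24/78125 rad
Load 2 — point force P=10 kN at a=2 m (b=L-a=2):
  θ_2 = Pa²(L-x)(2bL-(3b+a)(L-x))/(2L³EI)  [x>a] = 10·2²·(4-(16/5))·(2·2·4-(3·2+2)·(4-(16/5)))/(2·4³·10000) = 3/12500 rad
Load 3 — applied couple M₀=3 kN·m at a=1 m (b=L-a=3):
  θ_3 = (R_Ax²/2 - M_Ax - M₀(x-a))/EI  [x>a] with R_A=27/32, M_A=-9/16 = ((27/32)·(16/5)²/2 - (-9/16)·(16/5) - 3·((16/5)-1))/10000 = -3/62500 rad
Load 4 — point force P=18 kN at a=3 m (b=L-a=1):
  θ_4 = Pa²(L-x)(2bL-(3b+a)(L-x))/(2L³EI)  [x>a] = 18·3²·(4-(16/5))·(2·1·4-(3·1+3)·(4-(16/5)))/(2·4³·10000) = 81/250000 rad
Superposition: θ = Σ θ_i = 1029/1250000 rad ≈ 0.000823 rad

θ(16/5) = 1029/1250000 rad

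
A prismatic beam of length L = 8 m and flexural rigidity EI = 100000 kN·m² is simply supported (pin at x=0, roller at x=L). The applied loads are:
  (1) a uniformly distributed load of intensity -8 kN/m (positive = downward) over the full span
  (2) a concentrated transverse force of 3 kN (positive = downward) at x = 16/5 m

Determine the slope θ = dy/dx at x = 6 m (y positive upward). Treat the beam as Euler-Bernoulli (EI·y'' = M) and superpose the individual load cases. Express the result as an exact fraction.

Load 1 — uniform load w=-8 kN/m over full span:
  θ_1 = -w(L³-6Lx²+4x³)/(24EI) = -(-8)·(8³-6·8·6²+4·6³)/(24·100000) = -11/9375 rad
Load 2 — point force P=3 kN at a=16/5 m (b=L-a=24/5):
  θ_2 = -Pa(2L²-6Lx+3x²+a²)/(6LEI)  [x>a] = -3·(16/5)·(2·8²-6·8·6+3·6²+(16/5)²)/(6·8·100000) = 261/3125000 rad
Superposition: θ = Σ θ_i = -10217/9375000 rad ≈ -0.001090 rad

θ(6) = -10217/9375000 rad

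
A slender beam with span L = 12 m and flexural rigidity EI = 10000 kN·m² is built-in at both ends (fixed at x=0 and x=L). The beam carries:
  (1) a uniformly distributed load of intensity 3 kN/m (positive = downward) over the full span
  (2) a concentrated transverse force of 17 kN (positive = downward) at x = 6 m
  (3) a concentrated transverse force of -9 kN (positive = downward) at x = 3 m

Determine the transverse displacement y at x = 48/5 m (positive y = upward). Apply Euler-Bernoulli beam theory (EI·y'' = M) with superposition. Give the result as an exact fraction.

y(48/5) = -136089/12500000 m

Load 1 — uniform load w=3 kN/m over full span:
  y_1 = -wx²(L-x)²/(24EI) = -3·(48/5)²·(12-(48/5))²/(24·10000) = -2592/390625 m
Load 2 — point force P=17 kN at a=6 m (b=L-a=6):
  y_2 = -Pa²(L-x)²(3bL-(3b+a)(L-x))/(6L³EI)  [x>a] = -17·6²·(12-(48/5))²·(3·6·12-(3·6+6)·(12-(48/5)))/(6·12³·10000) = -1683/312500 m
Load 3 — point force P=-9 kN at a=3 m (b=L-a=9):
  y_3 = -Pa²(L-x)²(3bL-(3b+a)(L-x))/(6L³EI)  [x>a] = -(-9)·3²·(12-(48/5))²·(3·9·12-(3·9+3)·(12-(48/5)))/(6·12³·10000) = 567/500000 m
Superposition: y = Σ y_i = -136089/12500000 m ≈ -0.010887 m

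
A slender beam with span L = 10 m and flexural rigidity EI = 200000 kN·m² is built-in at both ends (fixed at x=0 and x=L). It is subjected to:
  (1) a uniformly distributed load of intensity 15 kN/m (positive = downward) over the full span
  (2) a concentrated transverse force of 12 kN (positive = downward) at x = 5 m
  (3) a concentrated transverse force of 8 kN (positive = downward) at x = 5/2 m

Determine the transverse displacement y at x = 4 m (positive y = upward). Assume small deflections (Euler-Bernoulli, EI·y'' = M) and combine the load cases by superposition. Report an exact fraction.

y(4) = -877/400000 m

Load 1 — uniform load w=15 kN/m over full span:
  y_1 = -wx²(L-x)²/(24EI) = -15·4²·(10-4)²/(24·200000) = -9/5000 m
Load 2 — point force P=12 kN at a=5 m (b=L-a=5):
  y_2 = -Pb²x²(3aL-(3a+b)x)/(6L³EI)  [x≤a] = -12·5²·4²·(3·5·10-(3·5+5)·4)/(6·10³·200000) = -7/25000 m
Load 3 — point force P=8 kN at a=5/2 m (b=L-a=15/2):
  y_3 = -Pa²(L-x)²(3bL-(3b+a)(L-x))/(6L³EI)  [x>a] = -8·(5/2)²·(10-4)²·(3·(15/2)·10-(3·(15/2)+(5/2))·(10-4))/(6·10³·200000) = -9/80000 m
Superposition: y = Σ y_i = -877/400000 m ≈ -0.002193 m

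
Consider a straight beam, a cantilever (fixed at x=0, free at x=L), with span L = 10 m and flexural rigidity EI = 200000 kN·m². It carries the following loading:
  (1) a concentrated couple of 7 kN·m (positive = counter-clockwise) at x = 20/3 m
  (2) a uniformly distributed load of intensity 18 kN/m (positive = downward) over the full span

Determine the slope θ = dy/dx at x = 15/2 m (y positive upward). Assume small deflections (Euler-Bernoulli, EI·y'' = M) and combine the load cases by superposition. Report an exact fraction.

θ(15/2) = -13951/960000 rad

Load 1 — applied couple M₀=7 kN·m at a=20/3 m (b=L-a=10/3):
  θ_1 = M₀a/EI  [x>a] = 7·(20/3)/200000 = 7/30000 rad
Load 2 — uniform load w=18 kN/m over full span:
  θ_2 = -wx(x²-3Lx+3L²)/(6EI) = -18·(15/2)·((15/2)²-3·10·(15/2)+3·10²)/(6·200000) = -189/12800 rad
Superposition: θ = Σ θ_i = -13951/960000 rad ≈ -0.014532 rad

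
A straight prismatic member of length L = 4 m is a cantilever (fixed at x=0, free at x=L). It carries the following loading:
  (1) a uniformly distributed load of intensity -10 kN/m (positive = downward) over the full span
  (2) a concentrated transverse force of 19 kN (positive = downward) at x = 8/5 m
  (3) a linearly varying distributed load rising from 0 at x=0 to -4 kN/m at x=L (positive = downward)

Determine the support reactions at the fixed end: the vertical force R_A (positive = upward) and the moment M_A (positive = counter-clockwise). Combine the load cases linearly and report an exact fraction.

R_A = -29 kN, M_A = -1064/15 kN·m

Load 1 — uniform load w=-10 kN/m over full span:
  R_A = wL = (-10)·4 = -40 kN
  M_A = wL²/2 = (-10)·4²/2 = -80 kN·m
Load 2 — point force P=19 kN at a=8/5 m (b=L-a=12/5):
  R_A = P = 19 kN
  M_A = Pa = 19·(8/5) = 152/5 kN·m
Load 3 — triangular load w₀=-4 kN/m (0→w₀ over full span):
  R_A = w₀L/2 = (-4)·4/2 = -8 kN
  M_A = w₀L²/3 = (-4)·4²/3 = -64/3 kN·m
Superposition: R_A = -29 kN, M_A = -1064/15 kN·m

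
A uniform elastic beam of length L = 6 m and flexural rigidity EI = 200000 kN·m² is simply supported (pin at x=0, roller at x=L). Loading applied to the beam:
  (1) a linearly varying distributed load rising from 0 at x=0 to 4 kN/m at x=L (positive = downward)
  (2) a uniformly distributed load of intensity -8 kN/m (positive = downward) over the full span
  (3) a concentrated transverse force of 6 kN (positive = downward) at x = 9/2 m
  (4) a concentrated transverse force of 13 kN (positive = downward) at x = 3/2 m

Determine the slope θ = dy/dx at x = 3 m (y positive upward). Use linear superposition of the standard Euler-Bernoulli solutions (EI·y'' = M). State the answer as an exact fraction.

Load 1 — triangular load w₀=4 kN/m (0→w₀ over full span):
  θ_1 = -w₀(7L⁴-30L²x²+15x⁴)/(360LEI) = -4·(7·6⁴-30·6²·3²+15·3⁴)/(360·6·200000) = -21/4000000 rad
Load 2 — uniform load w=-8 kN/m over full span:
  θ_2 = -w(L³-6Lx²+4x³)/(24EI) = -(-8)·(6³-6·6·3²+4·3³)/(24·200000) = 0 rad
Load 3 — point force P=6 kN at a=9/2 m (b=L-a=3/2):
  θ_3 = -Pb(L²-b²-3x²)/(6LEI)  [x≤a] = -6·(3/2)·(6²-(3/2)²-3·3²)/(6·6·200000) = -27/3200000 rad
Load 4 — point force P=13 kN at a=3/2 m (b=L-a=9/2):
  θ_4 = -Pa(2L²-6Lx+3x²+a²)/(6LEI)  [x>a] = -13·(3/2)·(2·6²-6·6·3+3·3²+(3/2)²)/(6·6·200000) = 117/6400000 rad
Superposition: θ = Σ θ_i = 147/32000000 rad ≈ 0.000005 rad

θ(3) = 147/32000000 rad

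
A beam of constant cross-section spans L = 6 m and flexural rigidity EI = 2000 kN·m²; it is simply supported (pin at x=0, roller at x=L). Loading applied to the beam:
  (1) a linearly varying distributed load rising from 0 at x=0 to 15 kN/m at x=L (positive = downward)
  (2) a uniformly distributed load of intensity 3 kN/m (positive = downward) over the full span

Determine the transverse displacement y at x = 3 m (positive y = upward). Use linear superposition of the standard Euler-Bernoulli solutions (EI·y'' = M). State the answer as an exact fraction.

Load 1 — triangular load w₀=15 kN/m (0→w₀ over full span):
  y_1 = -w₀x(7L⁴-10L²x²+3x⁴)/(360LEI) = -15·3·(7·6⁴-10·6²·3²+3·3⁴)/(360·6·2000) = -81/1280 m
Load 2 — uniform load w=3 kN/m over full span:
  y_2 = -wx(L³-2Lx²+x³)/(24EI) = -3·3·(6³-2·6·3²+3³)/(24·2000) = -81/3200 m
Superposition: y = Σ y_i = -567/6400 m ≈ -0.088594 m

y(3) = -567/6400 m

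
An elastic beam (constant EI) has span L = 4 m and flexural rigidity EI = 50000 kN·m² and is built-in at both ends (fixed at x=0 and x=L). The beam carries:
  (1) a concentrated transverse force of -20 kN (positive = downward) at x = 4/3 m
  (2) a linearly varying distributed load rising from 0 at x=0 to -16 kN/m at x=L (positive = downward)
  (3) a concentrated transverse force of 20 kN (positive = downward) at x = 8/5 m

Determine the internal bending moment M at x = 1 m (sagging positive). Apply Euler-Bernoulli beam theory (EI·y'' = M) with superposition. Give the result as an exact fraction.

Load 1 — point force P=-20 kN at a=4/3 m (b=L-a=8/3):
  M_1 = Pb²(3a+b)x/L³ - Pab²/L²  [x≤a] = (-20)·(8/3)²·(3·(4/3)+(8/3))·1/4³ - (-20)·(4/3)·(8/3)²/4² = -80/27 kN·m
Load 2 — triangular load w₀=-16 kN/m (0→w₀ over full span):
  M_2 = 3w₀Lx/20 - w₀L²/30 - w₀x³/(6L) = 3·(-16)·4·1/20 - (-16)·4²/30 - (-16)·1³/(6·4) = -2/5 kN·m
Load 3 — point force P=20 kN at a=8/5 m (b=L-a=12/5):
  M_3 = Pb²(3a+b)x/L³ - Pab²/L²  [x≤a] = 20·(12/5)²·(3·(8/5)+(12/5))·1/4³ - 20·(8/5)·(12/5)²/4² = 36/25 kN·m
Superposition: M = Σ M_i = -1298/675 kN·m ≈ -1.922963 kN·m

M(1) = -1298/675 kN·m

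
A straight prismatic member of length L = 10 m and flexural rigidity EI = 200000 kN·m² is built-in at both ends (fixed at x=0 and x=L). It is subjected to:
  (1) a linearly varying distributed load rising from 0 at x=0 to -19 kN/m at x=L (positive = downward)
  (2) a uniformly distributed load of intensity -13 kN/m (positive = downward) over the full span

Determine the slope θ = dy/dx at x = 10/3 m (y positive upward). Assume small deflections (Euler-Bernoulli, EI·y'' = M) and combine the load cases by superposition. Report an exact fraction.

Load 1 — triangular load w₀=-19 kN/m (0→w₀ over full span):
  θ_1 = -w₀(2x(L-x)(L-2x)(x+2L)+x²(L-x)²)/(120LEI) = -(-19)·(2·(10/3)·(10-(10/3))·(10-2·(10/3))·((10/3)+2·10)+(10/3)²·(10-(10/3))²)/(120·10·200000) = 19/60750 rad
Load 2 — uniform load w=-13 kN/m over full span:
  θ_2 = -wx(L-x)(L-2x)/(12EI) = -(-13)·(10/3)·(10-(10/3))·(10-2·(10/3))/(12·200000) = 13/32400 rad
Superposition: θ = Σ θ_i = 347/486000 rad ≈ 0.000714 rad

θ(10/3) = 347/486000 rad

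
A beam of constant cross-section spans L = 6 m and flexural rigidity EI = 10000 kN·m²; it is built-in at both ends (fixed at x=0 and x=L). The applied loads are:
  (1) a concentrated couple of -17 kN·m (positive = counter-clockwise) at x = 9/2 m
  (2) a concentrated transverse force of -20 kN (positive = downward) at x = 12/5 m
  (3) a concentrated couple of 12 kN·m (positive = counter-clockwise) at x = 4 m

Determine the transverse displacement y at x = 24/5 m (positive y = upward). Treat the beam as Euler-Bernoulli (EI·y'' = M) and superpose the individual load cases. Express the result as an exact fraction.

Load 1 — applied couple M₀=-17 kN·m at a=9/2 m (b=L-a=3/2):
  y_1 = (R_Ax³/6 - M_Ax²/2 - M₀(x-a)²/2)/EI  [x>a] with R_A=-51/16, M_A=-85/16 = ((-51/16)·(24/5)³/6 - (-85/16)·(24/5)²/2 - (-17)·((24/5)-(9/2))²/2)/10000 = 3213/10000000 m
Load 2 — point force P=-20 kN at a=12/5 m (b=L-a=18/5):
  y_2 = -Pa²(L-x)²(3bL-(3b+a)(L-x))/(6L³EI)  [x>a] = -(-20)·(12/5)²·(6-(24/5))²·(3·(18/5)·6-(3·(18/5)+(12/5))·(6-(24/5)))/(6·6³·10000) = 1224/1953125 m
Load 3 — applied couple M₀=12 kN·m at a=4 m (b=L-a=2):
  y_3 = (R_Ax³/6 - M_Ax²/2 - M₀(x-a)²/2)/EI  [x>a] with R_A=8/3, M_A=4 = ((8/3)·(24/5)³/6 - 4·(24/5)²/2 - 12·((24/5)-4)²/2)/10000 = -6/78125 m
Superposition: y = Σ y_i = 217797/250000000 m ≈ 0.000871 m

y(24/5) = 217797/250000000 m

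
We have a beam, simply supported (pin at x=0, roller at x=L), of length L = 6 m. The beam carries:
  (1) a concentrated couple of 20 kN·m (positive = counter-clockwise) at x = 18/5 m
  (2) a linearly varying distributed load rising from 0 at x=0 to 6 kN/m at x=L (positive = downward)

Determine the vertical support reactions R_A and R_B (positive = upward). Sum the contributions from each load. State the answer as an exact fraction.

R_A = 28/3 kN, R_B = 26/3 kN

Load 1 — applied couple M₀=20 kN·m at a=18/5 m (b=L-a=12/5):
  R_A = M₀/L = 20/6 = 10/3 kN
  R_B = -M₀/L = -20/6 = -10/3 kN
Load 2 — triangular load w₀=6 kN/m (0→w₀ over full span):
  R_A = w₀L/6 = 6·6/6 = 6 kN
  R_B = w₀L/3 = 6·6/3 = 12 kN
Superposition: R_A = 28/3 kN, R_B = 26/3 kN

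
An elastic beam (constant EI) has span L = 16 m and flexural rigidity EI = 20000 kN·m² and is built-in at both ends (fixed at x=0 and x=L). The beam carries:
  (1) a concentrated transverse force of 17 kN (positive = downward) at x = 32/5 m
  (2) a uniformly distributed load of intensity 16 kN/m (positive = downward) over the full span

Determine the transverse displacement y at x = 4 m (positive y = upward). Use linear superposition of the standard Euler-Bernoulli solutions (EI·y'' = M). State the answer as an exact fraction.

y(4) = -1353/15625 m

Load 1 — point force P=17 kN at a=32/5 m (b=L-a=48/5):
  y_1 = -Pb²x²(3aL-(3a+b)x)/(6L³EI)  [x≤a] = -17·(48/5)²·4²·(3·(32/5)·16-(3·(32/5)+(48/5))·4)/(6·16³·20000) = -153/15625 m
Load 2 — uniform load w=16 kN/m over full span:
  y_2 = -wx²(L-x)²/(24EI) = -16·4²·(16-4)²/(24·20000) = -48/625 m
Superposition: y = Σ y_i = -1353/15625 m ≈ -0.086592 m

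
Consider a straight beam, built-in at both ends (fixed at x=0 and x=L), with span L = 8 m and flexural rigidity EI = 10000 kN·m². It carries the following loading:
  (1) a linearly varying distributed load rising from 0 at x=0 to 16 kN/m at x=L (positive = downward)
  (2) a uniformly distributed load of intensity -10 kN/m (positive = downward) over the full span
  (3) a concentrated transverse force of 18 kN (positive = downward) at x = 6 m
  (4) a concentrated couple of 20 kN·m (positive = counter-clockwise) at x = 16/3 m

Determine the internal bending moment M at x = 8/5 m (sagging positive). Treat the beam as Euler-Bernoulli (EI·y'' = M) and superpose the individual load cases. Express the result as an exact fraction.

Load 1 — triangular load w₀=16 kN/m (0→w₀ over full span):
  M_1 = 3w₀Lx/20 - w₀L²/30 - w₀x³/(6L) = 3·16·8·(8/5)/20 - 16·8²/30 - 16·(8/5)³/(6·8) = -1792/375 kN·m
Load 2 — uniform load w=-10 kN/m over full span:
  M_2 = wLx/2 - wL²/12 - wx²/2 = (-10)·8·(8/5)/2 - (-10)·8²/12 - (-10)·(8/5)²/2 = 32/15 kN·m
Load 3 — point force P=18 kN at a=6 m (b=L-a=2):
  M_3 = Pb²(3a+b)x/L³ - Pab²/L²  [x≤a] = 18·2²·(3·6+2)·(8/5)/8³ - 18·6·2²/8² = -9/4 kN·m
Load 4 — applied couple M₀=20 kN·m at a=16/3 m (b=L-a=8/3):
  M_4 = R_Ax - M_A  [x≤a] with R_A=10/3, M_A=20/3 = (10/3)·(8/5) - (20/3) = -4/3 kN·m
Superposition: M = Σ M_i = -9343/1500 kN·m ≈ -6.228667 kN·m

M(8/5) = -9343/1500 kN·m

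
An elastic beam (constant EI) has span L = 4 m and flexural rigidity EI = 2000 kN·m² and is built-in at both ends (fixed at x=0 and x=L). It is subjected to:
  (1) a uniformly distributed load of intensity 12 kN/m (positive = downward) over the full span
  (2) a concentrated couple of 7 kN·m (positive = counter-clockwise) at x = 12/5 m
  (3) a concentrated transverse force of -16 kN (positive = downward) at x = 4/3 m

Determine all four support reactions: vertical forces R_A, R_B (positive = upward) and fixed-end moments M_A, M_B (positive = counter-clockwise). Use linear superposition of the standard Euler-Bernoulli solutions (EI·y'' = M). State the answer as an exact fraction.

Load 1 — uniform load w=12 kN/m over full span:
  R_A = wL/2 = 12·4/2 = 24 kN
  M_A = wL²/12 = 12·4²/12 = 16 kN·m
  R_B = wL/2 = 12·4/2 = 24 kN
  M_B = -wL²/12 = -12·4²/12 = -16 kN·m
Load 2 — applied couple M₀=7 kN·m at a=12/5 m (b=L-a=8/5):
  R_A = 6M₀ab/L³ = 6·7·(12/5)·(8/5)/4³ = 63/25 kN
  M_A = M₀b(2a-b)/L² = 7·(8/5)·(2·(12/5)-(8/5))/4² = 56/25 kN·m
  R_B = -6M₀ab/L³ = -6·7·(12/5)·(8/5)/4³ = -63/25 kN
  M_B = M₀a(2b-a)/L² = 7·(12/5)·(2·(8/5)-(12/5))/4² = 21/25 kN·m
Load 3 — point force P=-16 kN at a=4/3 m (b=L-a=8/3):
  R_A = Pb²(3a+b)/L³ = (-16)·(8/3)²·(3·(4/3)+(8/3))/4³ = -320/27 kN
  M_A = Pab²/L² = (-16)·(4/3)·(8/3)²/4² = -256/27 kN·m
  R_B = Pa²(a+3b)/L³ = (-16)·(4/3)²·((4/3)+3·(8/3))/4³ = -112/27 kN
  M_B = -Pa²b/L² = -(-16)·(4/3)²·(8/3)/4² = 128/27 kN·m
Superposition: R_A = 9901/675 kN, M_A = 5912/675 kN·m, R_B = 11699/675 kN, M_B = -7033/675 kN·m

R_A = 9901/675 kN, M_A = 5912/675 kN·m, R_B = 11699/675 kN, M_B = -7033/675 kN·m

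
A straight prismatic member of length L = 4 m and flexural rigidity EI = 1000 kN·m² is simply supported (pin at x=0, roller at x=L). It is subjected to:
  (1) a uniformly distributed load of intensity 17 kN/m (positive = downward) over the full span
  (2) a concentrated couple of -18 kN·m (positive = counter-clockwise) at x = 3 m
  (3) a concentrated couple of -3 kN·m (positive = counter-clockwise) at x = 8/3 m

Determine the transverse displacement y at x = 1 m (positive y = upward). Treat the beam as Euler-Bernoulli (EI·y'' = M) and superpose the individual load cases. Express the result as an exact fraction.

y(1) = -181/6000 m

Load 1 — uniform load w=17 kN/m over full span:
  y_1 = -wx(L³-2Lx²+x³)/(24EI) = -17·1·(4³-2·4·1²+1³)/(24·1000) = -323/8000 m
Load 2 — applied couple M₀=-18 kN·m at a=3 m (b=L-a=1):
  y_2 = (M₀x³/(6L)+C₁x)/EI  [x≤a] with C₁=M₀(3b²-L²)/(6L)=39/4 = ((-18)·1³/(6·4)+(39/4)·1)/1000 = 9/1000 m
Load 3 — applied couple M₀=-3 kN·m at a=8/3 m (b=L-a=4/3):
  y_3 = (M₀x³/(6L)+C₁x)/EI  [x≤a] with C₁=M₀(3b²-L²)/(6L)=4/3 = ((-3)·1³/(6·4)+(4/3)·1)/1000 = 29/24000 m
Superposition: y = Σ y_i = -181/6000 m ≈ -0.030167 m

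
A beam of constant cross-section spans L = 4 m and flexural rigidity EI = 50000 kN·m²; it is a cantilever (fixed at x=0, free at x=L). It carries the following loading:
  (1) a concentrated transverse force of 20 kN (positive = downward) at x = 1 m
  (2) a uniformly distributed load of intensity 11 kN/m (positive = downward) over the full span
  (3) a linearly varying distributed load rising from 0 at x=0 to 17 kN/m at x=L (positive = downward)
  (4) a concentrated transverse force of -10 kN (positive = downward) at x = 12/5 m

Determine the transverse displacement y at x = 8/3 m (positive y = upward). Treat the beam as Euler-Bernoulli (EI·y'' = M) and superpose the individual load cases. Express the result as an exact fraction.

y(8/3) = -3519857/455625000 m

Load 1 — point force P=20 kN at a=1 m (b=L-a=3):
  y_1 = -Pa²(3x-a)/(6EI)  [x>a] = -20·1²·(3·(8/3)-1)/(6·50000) = -7/15000 m
Load 2 — uniform load w=11 kN/m over full span:
  y_2 = -wx²(x²-4Lx+6L²)/(24EI) = -11·(8/3)²·((8/3)²-4·4·(8/3)+6·4²)/(24·50000) = -2992/759375 m
Load 3 — triangular load w₀=17 kN/m (0→w₀ over full span):
  y_3 = (w₀Lx³/12-w₀L²x²/6-w₀x⁵/(120L))/EI = (17·4·(8/3)³/12-17·4²·(8/3)²/6-17·(8/3)⁵/(120·4))/50000 = -50048/11390625 m
Load 4 — point force P=-10 kN at a=12/5 m (b=L-a=8/5):
  y_4 = -Pa²(3x-a)/(6EI)  [x>a] = -(-10)·(12/5)²·(3·(8/3)-(12/5))/(6·50000) = 84/78125 m
Superposition: y = Σ y_i = -3519857/455625000 m ≈ -0.007725 m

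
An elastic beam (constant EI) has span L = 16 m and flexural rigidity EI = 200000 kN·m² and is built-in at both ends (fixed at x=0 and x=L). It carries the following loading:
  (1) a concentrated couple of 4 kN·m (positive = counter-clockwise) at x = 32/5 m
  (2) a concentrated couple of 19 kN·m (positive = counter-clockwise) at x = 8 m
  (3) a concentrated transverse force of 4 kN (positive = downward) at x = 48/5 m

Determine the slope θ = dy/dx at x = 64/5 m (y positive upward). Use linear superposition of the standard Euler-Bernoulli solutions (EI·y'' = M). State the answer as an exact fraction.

Load 1 — applied couple M₀=4 kN·m at a=32/5 m (b=L-a=48/5):
  θ_1 = (R_Ax²/2 - M_Ax - M₀(x-a))/EI  [x>a] with R_A=9/25, M_A=12/25 = ((9/25)·(64/5)²/2 - (12/25)·(64/5) - 4·((64/5)-(32/5)))/200000 = -22/1953125 rad
Load 2 — applied couple M₀=19 kN·m at a=8 m (b=L-a=8):
  θ_2 = (R_Ax²/2 - M_Ax - M₀(x-a))/EI  [x>a] with R_A=57/32, M_A=19/4 = ((57/32)·(64/5)²/2 - (19/4)·(64/5) - 19·((64/5)-8))/200000 = -19/625000 rad
Load 3 — point force P=4 kN at a=48/5 m (b=L-a=32/5):
  θ_3 = Pa²(L-x)(2bL-(3b+a)(L-x))/(2L³EI)  [x>a] = 4·(48/5)²·(16-(64/5))·(2·(32/5)·16-(3·(32/5)+(48/5))·(16-(64/5)))/(2·16³·200000) = 792/9765625 rad
Superposition: θ = Σ θ_i = 3081/78125000 rad ≈ 0.000039 rad

θ(64/5) = 3081/78125000 rad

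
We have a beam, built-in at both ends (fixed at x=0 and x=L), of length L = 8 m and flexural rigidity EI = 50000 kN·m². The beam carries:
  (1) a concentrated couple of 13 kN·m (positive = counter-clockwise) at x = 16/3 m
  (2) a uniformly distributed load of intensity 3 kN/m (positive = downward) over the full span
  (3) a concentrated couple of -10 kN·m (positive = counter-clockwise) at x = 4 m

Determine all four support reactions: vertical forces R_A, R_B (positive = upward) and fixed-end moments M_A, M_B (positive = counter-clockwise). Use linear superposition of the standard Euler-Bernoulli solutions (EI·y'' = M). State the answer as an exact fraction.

Load 1 — applied couple M₀=13 kN·m at a=16/3 m (b=L-a=8/3):
  R_A = 6M₀ab/L³ = 6·13·(16/3)·(8/3)/8³ = 13/6 kN
  M_A = M₀b(2a-b)/L² = 13·(8/3)·(2·(16/3)-(8/3))/8² = 13/3 kN·m
  R_B = -6M₀ab/L³ = -6·13·(16/3)·(8/3)/8³ = -13/6 kN
  M_B = M₀a(2b-a)/L² = 13·(16/3)·(2·(8/3)-(16/3))/8² = 0 kN·m
Load 2 — uniform load w=3 kN/m over full span:
  R_A = wL/2 = 3·8/2 = 12 kN
  M_A = wL²/12 = 3·8²/12 = 16 kN·m
  R_B = wL/2 = 3·8/2 = 12 kN
  M_B = -wL²/12 = -3·8²/12 = -16 kN·m
Load 3 — applied couple M₀=-10 kN·m at a=4 m (b=L-a=4):
  R_A = 6M₀ab/L³ = 6·(-10)·4·4/8³ = -15/8 kN
  M_A = M₀b(2a-b)/L² = (-10)·4·(2·4-4)/8² = -5/2 kN·m
  R_B = -6M₀ab/L³ = -6·(-10)·4·4/8³ = 15/8 kN
  M_B = M₀a(2b-a)/L² = (-10)·4·(2·4-4)/8² = -5/2 kN·m
Superposition: R_A = 295/24 kN, M_A = 107/6 kN·m, R_B = 281/24 kN, M_B = -37/2 kN·m

R_A = 295/24 kN, M_A = 107/6 kN·m, R_B = 281/24 kN, M_B = -37/2 kN·m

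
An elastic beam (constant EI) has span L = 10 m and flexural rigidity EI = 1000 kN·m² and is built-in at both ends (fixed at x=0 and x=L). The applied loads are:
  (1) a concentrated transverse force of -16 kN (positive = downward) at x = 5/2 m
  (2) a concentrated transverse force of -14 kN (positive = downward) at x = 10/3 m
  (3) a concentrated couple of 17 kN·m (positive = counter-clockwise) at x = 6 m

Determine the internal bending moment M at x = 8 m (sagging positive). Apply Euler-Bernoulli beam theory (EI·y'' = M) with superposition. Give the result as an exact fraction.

M(8) = 6199/2250 kN·m

Load 1 — point force P=-16 kN at a=5/2 m (b=L-a=15/2):
  M_1 = Pa²(a+3b)(L-x)/L³ - Pa²b/L²  [x>a] = (-16)·(5/2)²·((5/2)+3·(15/2))·(10-8)/10³ - (-16)·(5/2)²·(15/2)/10² = 5/2 kN·m
Load 2 — point force P=-14 kN at a=10/3 m (b=L-a=20/3):
  M_2 = Pa²(a+3b)(L-x)/L³ - Pa²b/L²  [x>a] = (-14)·(10/3)²·((10/3)+3·(20/3))·(10-8)/10³ - (-14)·(10/3)²·(20/3)/10² = 28/9 kN·m
Load 3 — applied couple M₀=17 kN·m at a=6 m (b=L-a=4):
  M_3 = R_Ax - M_A - M₀  [x>a] with R_A=306/125, M_A=136/25 = (306/125)·8 - (136/25) - 17 = -357/125 kN·m
Superposition: M = Σ M_i = 6199/2250 kN·m ≈ 2.755111 kN·m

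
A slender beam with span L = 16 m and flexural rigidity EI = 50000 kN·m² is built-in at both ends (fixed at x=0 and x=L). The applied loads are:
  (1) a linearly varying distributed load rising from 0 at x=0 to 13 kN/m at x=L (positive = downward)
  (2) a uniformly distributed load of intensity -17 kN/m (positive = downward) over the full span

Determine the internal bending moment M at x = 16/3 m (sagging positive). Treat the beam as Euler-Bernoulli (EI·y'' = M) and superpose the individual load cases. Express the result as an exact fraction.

M(16/3) = -34816/405 kN·m

Load 1 — triangular load w₀=13 kN/m (0→w₀ over full span):
  M_1 = 3w₀Lx/20 - w₀L²/30 - w₀x³/(6L) = 3·13·16·(16/3)/20 - 13·16²/30 - 13·(16/3)³/(6·16) = 14144/405 kN·m
Load 2 — uniform load w=-17 kN/m over full span:
  M_2 = wLx/2 - wL²/12 - wx²/2 = (-17)·16·(16/3)/2 - (-17)·16²/12 - (-17)·(16/3)²/2 = -1088/9 kN·m
Superposition: M = Σ M_i = -34816/405 kN·m ≈ -85.965432 kN·m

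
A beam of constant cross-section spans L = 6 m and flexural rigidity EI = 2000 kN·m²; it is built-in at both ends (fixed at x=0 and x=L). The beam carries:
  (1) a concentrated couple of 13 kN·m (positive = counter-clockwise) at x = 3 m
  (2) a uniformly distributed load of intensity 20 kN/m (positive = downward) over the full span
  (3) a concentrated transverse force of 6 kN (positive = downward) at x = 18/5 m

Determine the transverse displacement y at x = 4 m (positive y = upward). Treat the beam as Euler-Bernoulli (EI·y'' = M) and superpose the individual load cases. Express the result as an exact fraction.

y(4) = -42263/1500000 m

Load 1 — applied couple M₀=13 kN·m at a=3 m (b=L-a=3):
  y_1 = (R_Ax³/6 - M_Ax²/2 - M₀(x-a)²/2)/EI  [x>a] with R_A=13/4, M_A=13/4 = ((13/4)·4³/6 - (13/4)·4²/2 - 13·(4-3)²/2)/2000 = 13/12000 m
Load 2 — uniform load w=20 kN/m over full span:
  y_2 = -wx²(L-x)²/(24EI) = -20·4²·(6-4)²/(24·2000) = -2/75 m
Load 3 — point force P=6 kN at a=18/5 m (b=L-a=12/5):
  y_3 = -Pa²(L-x)²(3bL-(3b+a)(L-x))/(6L³EI)  [x>a] = -6·(18/5)²·(6-4)²·(3·(12/5)·6-(3·(12/5)+(18/5))·(6-4))/(6·6³·2000) = -81/31250 m
Superposition: y = Σ y_i = -42263/1500000 m ≈ -0.028175 m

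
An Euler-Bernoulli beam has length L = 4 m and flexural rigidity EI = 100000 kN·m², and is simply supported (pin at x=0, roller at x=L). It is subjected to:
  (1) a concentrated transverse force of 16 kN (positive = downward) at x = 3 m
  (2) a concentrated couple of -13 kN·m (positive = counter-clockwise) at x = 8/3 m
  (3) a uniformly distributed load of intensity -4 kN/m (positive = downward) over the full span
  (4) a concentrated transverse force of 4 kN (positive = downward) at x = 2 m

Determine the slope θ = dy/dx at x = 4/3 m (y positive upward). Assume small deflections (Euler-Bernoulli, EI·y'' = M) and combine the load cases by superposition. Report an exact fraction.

Load 1 — point force P=16 kN at a=3 m (b=L-a=1):
  θ_1 = -Pb(L²-b²-3x²)/(6LEI)  [x≤a] = -16·1·(4²-1²-3·(4/3)²)/(6·4·100000) = -29/450000 rad
Load 2 — applied couple M₀=-13 kN·m at a=8/3 m (b=L-a=4/3):
  θ_2 = (M₀x²/(2L)+C₁)/EI  [x≤a] with C₁=M₀(3b²-L²)/(6L)=52/9 = ((-13)·(4/3)²/(2·4)+(52/9))/100000 = 13/450000 rad
Load 3 — uniform load w=-4 kN/m over full span:
  θ_3 = -w(L³-6Lx²+4x³)/(24EI) = -(-4)·(4³-6·4·(4/3)²+4·(4/3)³)/(24·100000) = 13/253125 rad
Load 4 — point force P=4 kN at a=2 m (b=L-a=2):
  θ_4 = -Pb(L²-b²-3x²)/(6LEI)  [x≤a] = -4·2·(4²-2²-3·(4/3)²)/(6·4·100000) = -1/45000 rad
Superposition: θ = Σ θ_i = -13/2025000 rad ≈ -0.000006 rad

θ(4/3) = -13/2025000 rad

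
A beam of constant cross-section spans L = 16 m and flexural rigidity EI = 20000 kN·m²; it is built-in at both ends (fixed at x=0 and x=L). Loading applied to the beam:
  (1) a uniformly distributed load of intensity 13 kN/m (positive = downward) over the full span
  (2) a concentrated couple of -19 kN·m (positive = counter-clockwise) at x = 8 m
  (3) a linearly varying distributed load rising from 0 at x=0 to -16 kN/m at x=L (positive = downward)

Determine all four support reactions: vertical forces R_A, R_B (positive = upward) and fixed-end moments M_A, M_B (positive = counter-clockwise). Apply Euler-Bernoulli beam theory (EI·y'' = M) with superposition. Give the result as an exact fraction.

R_A = 10211/160 kN, M_A = 2721/20 kN·m, R_B = 2589/160 kN, M_B = -4637/60 kN·m

Load 1 — uniform load w=13 kN/m over full span:
  R_A = wL/2 = 13·16/2 = 104 kN
  M_A = wL²/12 = 13·16²/12 = 832/3 kN·m
  R_B = wL/2 = 13·16/2 = 104 kN
  M_B = -wL²/12 = -13·16²/12 = -832/3 kN·m
Load 2 — applied couple M₀=-19 kN·m at a=8 m (b=L-a=8):
  R_A = 6M₀ab/L³ = 6·(-19)·8·8/16³ = -57/32 kN
  M_A = M₀b(2a-b)/L² = (-19)·8·(2·8-8)/16² = -19/4 kN·m
  R_B = -6M₀ab/L³ = -6·(-19)·8·8/16³ = 57/32 kN
  M_B = M₀a(2b-a)/L² = (-19)·8·(2·8-8)/16² = -19/4 kN·m
Load 3 — triangular load w₀=-16 kN/m (0→w₀ over full span):
  R_A = 3w₀L/20 = 3·(-16)·16/20 = -192/5 kN
  M_A = w₀L²/30 = (-16)·16²/30 = -2048/15 kN·m
  R_B = 7w₀L/20 = 7·(-16)·16/20 = -448/5 kN
  M_B = -w₀L²/20 = -(-16)·16²/20 = 1024/5 kN·m
Superposition: R_A = 10211/160 kN, M_A = 2721/20 kN·m, R_B = 2589/160 kN, M_B = -4637/60 kN·m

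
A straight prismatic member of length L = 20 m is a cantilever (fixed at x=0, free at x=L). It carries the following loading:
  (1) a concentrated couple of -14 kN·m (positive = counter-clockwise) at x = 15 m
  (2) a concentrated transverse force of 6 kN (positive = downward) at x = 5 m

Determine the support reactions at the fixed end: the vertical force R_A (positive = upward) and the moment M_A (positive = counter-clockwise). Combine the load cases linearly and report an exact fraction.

R_A = 6 kN, M_A = 44 kN·m

Load 1 — applied couple M₀=-14 kN·m at a=15 m (b=L-a=5):
  R_A = 0 kN
  M_A = -M₀ = -(-14) = 14 kN·m
Load 2 — point force P=6 kN at a=5 m (b=L-a=15):
  R_A = P = 6 kN
  M_A = Pa = 6·5 = 30 kN·m
Superposition: R_A = 6 kN, M_A = 44 kN·m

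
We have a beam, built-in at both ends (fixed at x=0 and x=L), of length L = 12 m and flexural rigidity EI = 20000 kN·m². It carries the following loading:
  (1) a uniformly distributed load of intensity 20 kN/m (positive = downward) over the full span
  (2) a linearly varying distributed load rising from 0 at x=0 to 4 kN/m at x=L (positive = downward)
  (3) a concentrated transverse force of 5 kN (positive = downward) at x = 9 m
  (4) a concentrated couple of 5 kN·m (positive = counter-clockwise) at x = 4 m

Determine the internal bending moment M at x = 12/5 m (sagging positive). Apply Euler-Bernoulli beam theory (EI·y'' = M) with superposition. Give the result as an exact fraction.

Load 1 — uniform load w=20 kN/m over full span:
  M_1 = wLx/2 - wL²/12 - wx²/2 = 20·12·(12/5)/2 - 20·12²/12 - 20·(12/5)²/2 = -48/5 kN·m
Load 2 — triangular load w₀=4 kN/m (0→w₀ over full span):
  M_2 = 3w₀Lx/20 - w₀L²/30 - w₀x³/(6L) = 3·4·12·(12/5)/20 - 4·12²/30 - 4·(12/5)³/(6·12) = -336/125 kN·m
Load 3 — point force P=5 kN at a=9 m (b=L-a=3):
  M_3 = Pb²(3a+b)x/L³ - Pab²/L²  [x≤a] = 5·3²·(3·9+3)·(12/5)/12³ - 5·9·3²/12² = -15/16 kN·m
Load 4 — applied couple M₀=5 kN·m at a=4 m (b=L-a=8):
  M_4 = R_Ax - M_A  [x≤a] with R_A=5/9, M_A=0 = (5/9)·(12/5) - 0 = 4/3 kN·m
Superposition: M = Σ M_i = -71353/6000 kN·m ≈ -11.892167 kN·m

M(12/5) = -71353/6000 kN·m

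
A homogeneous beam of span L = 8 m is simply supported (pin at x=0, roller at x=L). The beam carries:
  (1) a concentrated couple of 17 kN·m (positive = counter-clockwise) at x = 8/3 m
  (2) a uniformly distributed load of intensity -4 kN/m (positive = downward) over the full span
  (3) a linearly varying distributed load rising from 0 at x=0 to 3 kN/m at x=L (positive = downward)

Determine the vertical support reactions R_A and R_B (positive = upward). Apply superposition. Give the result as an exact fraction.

Load 1 — applied couple M₀=17 kN·m at a=8/3 m (b=L-a=16/3):
  R_A = M₀/L = 17/8 kN
  R_B = -M₀/L = -17/8 kN
Load 2 — uniform load w=-4 kN/m over full span:
  R_A = wL/2 = (-4)·8/2 = -16 kN
  R_B = wL/2 = (-4)·8/2 = -16 kN
Load 3 — triangular load w₀=3 kN/m (0→w₀ over full span):
  R_A = w₀L/6 = 3·8/6 = 4 kN
  R_B = w₀L/3 = 3·8/3 = 8 kN
Superposition: R_A = -79/8 kN, R_B = -81/8 kN

R_A = -79/8 kN, R_B = -81/8 kN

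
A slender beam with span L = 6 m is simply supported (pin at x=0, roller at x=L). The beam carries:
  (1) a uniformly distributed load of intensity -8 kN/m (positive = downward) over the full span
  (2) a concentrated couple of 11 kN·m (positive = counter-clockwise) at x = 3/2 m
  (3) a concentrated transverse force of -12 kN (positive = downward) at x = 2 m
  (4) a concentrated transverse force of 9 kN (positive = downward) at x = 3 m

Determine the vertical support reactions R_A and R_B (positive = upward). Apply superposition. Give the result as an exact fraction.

Load 1 — uniform load w=-8 kN/m over full span:
  R_A = wL/2 = (-8)·6/2 = -24 kN
  R_B = wL/2 = (-8)·6/2 = -24 kN
Load 2 — applied couple M₀=11 kN·m at a=3/2 m (b=L-a=9/2):
  R_A = M₀/L = 11/6 kN
  R_B = -M₀/L = -11/6 kN
Load 3 — point force P=-12 kN at a=2 m (b=L-a=4):
  R_A = Pb/L = (-12)·4/6 = -8 kN
  R_B = Pa/L = (-12)·2/6 = -4 kN
Load 4 — point force P=9 kN at a=3 m (b=L-a=3):
  R_A = Pb/L = 9·3/6 = 9/2 kN
  R_B = Pa/L = 9·3/6 = 9/2 kN
Superposition: R_A = -77/3 kN, R_B = -76/3 kN

R_A = -77/3 kN, R_B = -76/3 kN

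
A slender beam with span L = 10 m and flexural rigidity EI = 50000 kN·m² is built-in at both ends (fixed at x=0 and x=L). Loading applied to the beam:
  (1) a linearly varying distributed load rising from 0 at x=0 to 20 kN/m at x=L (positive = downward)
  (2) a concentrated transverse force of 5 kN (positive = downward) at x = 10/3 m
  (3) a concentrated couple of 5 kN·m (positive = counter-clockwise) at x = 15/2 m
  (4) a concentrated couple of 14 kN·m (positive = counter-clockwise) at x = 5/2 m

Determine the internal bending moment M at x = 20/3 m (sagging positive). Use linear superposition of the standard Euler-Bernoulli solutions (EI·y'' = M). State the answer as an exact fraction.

M(20/3) = 15767/432 kN·m

Load 1 — triangular load w₀=20 kN/m (0→w₀ over full span):
  M_1 = 3w₀Lx/20 - w₀L²/30 - w₀x³/(6L) = 3·20·10·(20/3)/20 - 20·10²/30 - 20·(20/3)³/(6·10) = 2800/81 kN·m
Load 2 — point force P=5 kN at a=10/3 m (b=L-a=20/3):
  M_2 = Pa²(a+3b)(L-x)/L³ - Pa²b/L²  [x>a] = 5·(10/3)²·((10/3)+3·(20/3))·(10-(20/3))/10³ - 5·(10/3)²·(20/3)/10² = 50/81 kN·m
Load 3 — applied couple M₀=5 kN·m at a=15/2 m (b=L-a=5/2):
  M_3 = R_Ax - M_A  [x≤a] with R_A=9/16, M_A=25/16 = (9/16)·(20/3) - (25/16) = 35/16 kN·m
Load 4 — applied couple M₀=14 kN·m at a=5/2 m (b=L-a=15/2):
  M_4 = R_Ax - M_A - M₀  [x>a] with R_A=63/40, M_A=-21/8 = (63/40)·(20/3) - (-21/8) - 14 = -7/8 kN·m
Superposition: M = Σ M_i = 15767/432 kN·m ≈ 36.497685 kN·m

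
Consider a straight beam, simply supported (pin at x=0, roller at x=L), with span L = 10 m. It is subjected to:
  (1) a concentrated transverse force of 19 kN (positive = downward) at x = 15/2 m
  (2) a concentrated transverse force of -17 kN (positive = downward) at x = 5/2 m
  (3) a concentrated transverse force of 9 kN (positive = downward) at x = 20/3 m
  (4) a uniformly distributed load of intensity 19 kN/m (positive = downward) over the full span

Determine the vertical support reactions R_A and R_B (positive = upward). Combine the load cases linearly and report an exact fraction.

Load 1 — point force P=19 kN at a=15/2 m (b=L-a=5/2):
  R_A = Pb/L = 19·(5/2)/10 = 19/4 kN
  R_B = Pa/L = 19·(15/2)/10 = 57/4 kN
Load 2 — point force P=-17 kN at a=5/2 m (b=L-a=15/2):
  R_A = Pb/L = (-17)·(15/2)/10 = -51/4 kN
  R_B = Pa/L = (-17)·(5/2)/10 = -17/4 kN
Load 3 — point force P=9 kN at a=20/3 m (b=L-a=10/3):
  R_A = Pb/L = 9·(10/3)/10 = 3 kN
  R_B = Pa/L = 9·(20/3)/10 = 6 kN
Load 4 — uniform load w=19 kN/m over full span:
  R_A = wL/2 = 19·10/2 = 95 kN
  R_B = wL/2 = 19·10/2 = 95 kN
Superposition: R_A = 90 kN, R_B = 111 kN

R_A = 90 kN, R_B = 111 kN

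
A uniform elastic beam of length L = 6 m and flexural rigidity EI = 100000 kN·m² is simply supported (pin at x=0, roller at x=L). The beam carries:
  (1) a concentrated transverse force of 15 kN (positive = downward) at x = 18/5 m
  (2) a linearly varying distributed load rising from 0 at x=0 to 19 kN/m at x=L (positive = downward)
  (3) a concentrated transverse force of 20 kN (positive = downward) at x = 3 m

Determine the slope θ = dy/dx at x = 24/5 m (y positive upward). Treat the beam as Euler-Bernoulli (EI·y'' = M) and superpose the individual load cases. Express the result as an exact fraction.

θ(24/5) = 21081/15625000 rad

Load 1 — point force P=15 kN at a=18/5 m (b=L-a=12/5):
  θ_1 = -Pa(2L²-6Lx+3x²+a²)/(6LEI)  [x>a] = -15·(18/5)·(2·6²-6·6·(24/5)+3·(24/5)²+(18/5)²)/(6·6·100000) = 351/1250000 rad
Load 2 — triangular load w₀=19 kN/m (0→w₀ over full span):
  θ_2 = -w₀(7L⁴-30L²x²+15x⁴)/(360LEI) = -19·(7·6⁴-30·6²·(24/5)²+15·(24/5)⁴)/(360·6·100000) = 43149/62500000 rad
Load 3 — point force P=20 kN at a=3 m (b=L-a=3):
  θ_3 = -Pa(2L²-6Lx+3x²+a²)/(6LEI)  [x>a] = -20·3·(2·6²-6·6·(24/5)+3·(24/5)²+3²)/(6·6·100000) = 189/500000 rad
Superposition: θ = Σ θ_i = 21081/15625000 rad ≈ 0.001349 rad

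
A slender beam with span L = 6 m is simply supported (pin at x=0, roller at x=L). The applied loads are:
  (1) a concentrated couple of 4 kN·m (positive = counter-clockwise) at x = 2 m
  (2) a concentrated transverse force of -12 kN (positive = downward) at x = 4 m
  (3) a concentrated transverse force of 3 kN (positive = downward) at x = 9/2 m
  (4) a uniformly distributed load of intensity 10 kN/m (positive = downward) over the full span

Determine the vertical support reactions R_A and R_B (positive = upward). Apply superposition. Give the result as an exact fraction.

Load 1 — applied couple M₀=4 kN·m at a=2 m (b=L-a=4):
  R_A = M₀/L = 4/6 = 2/3 kN
  R_B = -M₀/L = -4/6 = -2/3 kN
Load 2 — point force P=-12 kN at a=4 m (b=L-a=2):
  R_A = Pb/L = (-12)·2/6 = -4 kN
  R_B = Pa/L = (-12)·4/6 = -8 kN
Load 3 — point force P=3 kN at a=9/2 m (b=L-a=3/2):
  R_A = Pb/L = 3·(3/2)/6 = 3/4 kN
  R_B = Pa/L = 3·(9/2)/6 = 9/4 kN
Load 4 — uniform load w=10 kN/m over full span:
  R_A = wL/2 = 10·6/2 = 30 kN
  R_B = wL/2 = 10·6/2 = 30 kN
Superposition: R_A = 329/12 kN, R_B = 283/12 kN

R_A = 329/12 kN, R_B = 283/12 kN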